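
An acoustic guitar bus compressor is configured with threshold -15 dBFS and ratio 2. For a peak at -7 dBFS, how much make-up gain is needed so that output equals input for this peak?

The peak compresses to -15 + 8/2 = -11 dBFS.
To reach -7 dBFS requires -7 − (-11) = 4 dB of make-up.

4 dB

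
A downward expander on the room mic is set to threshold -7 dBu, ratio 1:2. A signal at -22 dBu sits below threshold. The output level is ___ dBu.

The input is 15 dB below the -7 dBu threshold.
A 1:2 expander multiplies undershoot by 2: 15 × 2 = 30 dB below threshold.
Output = -7 − 30 = -37 dBu.

-37 dBu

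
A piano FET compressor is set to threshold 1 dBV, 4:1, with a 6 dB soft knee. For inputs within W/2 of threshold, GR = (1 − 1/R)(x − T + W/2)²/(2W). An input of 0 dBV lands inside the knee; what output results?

x − T + W/2 = 0 − 1 + 3 = 2.
GR = (1 − 1/4) × 2² / 12 = 0.75 × 4 / 12 = 0.25 dB.
Output = 0 − 0.25 = -0.25 dBV.

-0.25 dBV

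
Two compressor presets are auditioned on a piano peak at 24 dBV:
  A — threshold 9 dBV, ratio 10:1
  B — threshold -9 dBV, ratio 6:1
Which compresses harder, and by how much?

A: 15 dB over, compressed to 1.5 dB over, so 13.5 dB of GR.
B: 33 dB over, compressed to 5.5 dB over, so 27.5 dB of GR.
Difference: 14 dB in favour of B.

B, by 14 dB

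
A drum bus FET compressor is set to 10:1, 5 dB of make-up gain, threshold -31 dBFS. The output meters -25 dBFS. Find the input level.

Stripping the +5 dB make-up gives -30 dBFS at the gain stage.
Post-compression overshoot = -30 − (-31) = 1 dB.
Undo the ratio: input overshoot = 1 × 10 = 10 dB, giving input = -21 dBFS.

-21 dBFS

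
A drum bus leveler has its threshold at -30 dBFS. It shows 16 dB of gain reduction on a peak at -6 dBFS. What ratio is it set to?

3:1

Input overshoot = -6 − (-30) = 24 dB.
Output overshoot = 24 − 16 = 8 dB.
Ratio = input overshoot / output overshoot = 24 / 8 = 3.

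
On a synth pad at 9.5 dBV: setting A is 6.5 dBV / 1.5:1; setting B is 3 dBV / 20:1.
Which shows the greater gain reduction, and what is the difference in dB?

A: GR = 3 − 3/1.5 = 1 dB.
B: GR = 6.5 − 6.5/20 = 6.175 dB.
B applies 5.175 dB more gain reduction.

B, by 5.175 dB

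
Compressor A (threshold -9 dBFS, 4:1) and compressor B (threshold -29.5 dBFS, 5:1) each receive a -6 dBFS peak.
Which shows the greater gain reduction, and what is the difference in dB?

B, by 16.55 dB

A: 3 dB over, compressed to 0.75 dB over, so 2.25 dB of GR.
B: 23.5 dB over, compressed to 4.7 dB over, so 18.8 dB of GR.
Difference: 16.55 dB in favour of B.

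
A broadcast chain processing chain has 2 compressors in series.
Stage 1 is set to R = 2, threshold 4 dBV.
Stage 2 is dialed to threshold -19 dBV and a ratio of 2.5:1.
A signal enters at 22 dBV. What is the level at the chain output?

Stage 1: 18 dB above 4 dBV, reduced 2:1 to 9 dB above → 13 dBV.
Stage 2: overshoot 32 dB → 32/2.5 = 12.8 dB → -6.2 dBV.

-6.2 dBV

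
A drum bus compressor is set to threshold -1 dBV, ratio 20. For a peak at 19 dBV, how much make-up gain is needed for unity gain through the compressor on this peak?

19 dB

Overshoot 20 dB → 20/20 = 1 dB after compression, so the compressed level is -1 + 1 = 0 dBV.
Make-up = target − compressed = 19 − 0 = 19 dB.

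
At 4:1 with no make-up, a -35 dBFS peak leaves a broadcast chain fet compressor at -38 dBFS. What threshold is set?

Let T be the threshold. Output overshoot = (input overshoot)/R, so -38 − T = (-35 − T)/4.
4·(-38 − T) = -35 − T → 3·T = -152 − (-35) = -117.
T = -117/3 = -39 dBFS.

-39 dBFS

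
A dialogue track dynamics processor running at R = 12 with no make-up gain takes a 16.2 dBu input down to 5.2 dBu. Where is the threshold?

4.2 dBu

Let T be the threshold. Output overshoot = (input overshoot)/R, so 5.2 − T = (16.2 − T)/12.
12·(5.2 − T) = 16.2 − T → 11·T = 62.4 − 16.2 = 46.2.
T = 46.2/11 = 4.2 dBu.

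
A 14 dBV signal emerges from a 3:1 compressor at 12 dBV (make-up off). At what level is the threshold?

Gain reduction = 14 − 12 = 2 dB; output overshoot = GR / (R − 1) = 2 / 2 = 1 dB.
Threshold = output − output overshoot = 12 − 1 = 11 dBV.

11 dBV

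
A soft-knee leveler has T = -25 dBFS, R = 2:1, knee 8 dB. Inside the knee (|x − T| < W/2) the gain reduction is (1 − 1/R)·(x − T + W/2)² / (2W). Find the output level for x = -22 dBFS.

-23.53125 dBFS

x − T + W/2 = -22 − (-25) + 4 = 7.
GR = (1 − 1/2) × 7² / 16 = 0.5 × 49 / 16 = 1.53125 dB.
Output = -22 − 1.53125 = -23.53125 dBFS.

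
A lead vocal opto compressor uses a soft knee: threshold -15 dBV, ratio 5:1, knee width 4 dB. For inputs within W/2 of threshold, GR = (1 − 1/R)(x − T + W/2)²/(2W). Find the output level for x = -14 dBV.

x − T + W/2 = -14 − (-15) + 2 = 3.
GR = (1 − 1/5) × 3² / 8 = 0.8 × 9 / 8 = 0.9 dB.
Output = -14 − 0.9 = -14.9 dBV.

-14.9 dBV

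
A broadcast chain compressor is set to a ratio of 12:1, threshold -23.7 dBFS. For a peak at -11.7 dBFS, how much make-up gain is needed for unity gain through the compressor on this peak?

Overshoot 12 dB → 12/12 = 1 dB after compression, so the compressed level is -23.7 + 1 = -22.7 dBFS.
Make-up = target − compressed = -11.7 − (-22.7) = 11 dB.

11 dB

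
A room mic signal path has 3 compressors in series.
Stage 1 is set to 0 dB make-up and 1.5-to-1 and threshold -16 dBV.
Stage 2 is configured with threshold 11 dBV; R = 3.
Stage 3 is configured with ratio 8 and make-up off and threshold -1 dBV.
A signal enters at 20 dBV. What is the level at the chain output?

0.125 dBV

Stage 1: 36 dB above -16 dBV, reduced 1.5:1 to 24 dB above → 8 dBV.
Stage 2: 8 dBV is at or below the 11 dBV threshold — no compression; output 8 dBV.
Stage 3: 8 dBV is 9 dB over -1 dBV; at 8:1 that becomes 1.125 dB over, giving 0.125 dBV.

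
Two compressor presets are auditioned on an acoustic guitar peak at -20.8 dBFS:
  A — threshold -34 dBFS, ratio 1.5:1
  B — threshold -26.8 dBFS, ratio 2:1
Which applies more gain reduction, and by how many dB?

A: 13.2 dB over, compressed to 8.8 dB over, so 4.4 dB of GR.
B: 6 dB over, compressed to 3 dB over, so 3 dB of GR.
A reduces 1.4 dB more.

A, by 1.4 dB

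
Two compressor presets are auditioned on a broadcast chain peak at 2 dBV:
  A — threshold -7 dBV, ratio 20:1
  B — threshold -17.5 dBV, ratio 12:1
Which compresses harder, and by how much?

B, by 9.325 dB

A: 9 dB over, compressed to 0.45 dB over, so 8.55 dB of GR.
B: 19.5 dB over, compressed to 1.625 dB over, so 17.875 dB of GR.
B applies 9.325 dB more gain reduction.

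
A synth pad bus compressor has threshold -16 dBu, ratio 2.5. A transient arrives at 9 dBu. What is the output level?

Overshoot: 9 − (-16) = 25 dB.
2.5:1 compression reduces that to 25/2.5 = 10 dB over.
That puts the output at -6 dBu.

-6 dBu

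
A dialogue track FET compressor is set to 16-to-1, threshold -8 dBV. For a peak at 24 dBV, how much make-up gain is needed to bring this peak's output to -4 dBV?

The peak compresses to -8 + 32/16 = -6 dBV.
To reach -4 dBV requires -4 − (-6) = 2 dB of make-up.

2 dB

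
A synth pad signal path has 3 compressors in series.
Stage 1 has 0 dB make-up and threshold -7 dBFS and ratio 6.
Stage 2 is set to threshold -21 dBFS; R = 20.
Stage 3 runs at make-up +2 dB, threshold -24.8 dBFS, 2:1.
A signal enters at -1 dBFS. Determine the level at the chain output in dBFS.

-20.525 dBFS

Stage 1: overshoot 6 dB → 6/6 = 1 dB → -6 dBFS.
Stage 2: 15 dB above -21 dBFS, reduced 20:1 to 0.75 dB above → -20.25 dBFS.
Stage 3: 4.55 dB above -24.8 dBFS, reduced 2:1 to 2.275 dB above → -22.525 dBFS; +2 dB make-up → -20.525 dBFS.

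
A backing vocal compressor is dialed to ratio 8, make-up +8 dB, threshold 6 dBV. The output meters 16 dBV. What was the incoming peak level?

22 dBV

Remove make-up: 16 − 8 = 8 dBV.
The compressed level sits 8 − 6 = 2 dB over threshold.
Input overshoot = R × output overshoot = 16 dB → input = 6 + 16 = 22 dBV.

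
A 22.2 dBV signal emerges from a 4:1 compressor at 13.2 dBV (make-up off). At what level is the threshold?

10.2 dBV

Let T be the threshold. Output overshoot = (input overshoot)/R, so 13.2 − T = (22.2 − T)/4.
4·(13.2 − T) = 22.2 − T → 3·T = 52.8 − 22.2 = 30.6.
T = 30.6/3 = 10.2 dBV.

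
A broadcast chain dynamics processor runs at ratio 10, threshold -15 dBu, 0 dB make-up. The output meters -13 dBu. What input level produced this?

Post-compression overshoot = -13 − (-15) = 2 dB.
Undo the ratio: input overshoot = 2 × 10 = 20 dB, giving input = 5 dBu.

5 dBu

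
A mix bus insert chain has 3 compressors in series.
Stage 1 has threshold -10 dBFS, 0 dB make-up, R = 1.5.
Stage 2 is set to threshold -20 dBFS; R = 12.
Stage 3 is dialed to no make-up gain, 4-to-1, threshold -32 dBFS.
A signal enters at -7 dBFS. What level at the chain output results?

Stage 1: -7 dBFS is 3 dB over -10 dBFS; at 1.5:1 that becomes 2 dB over, giving -8 dBFS.
Stage 2: 12 dB above -20 dBFS, reduced 12:1 to 1 dB above → -19 dBFS.
Stage 3: 13 dB above -32 dBFS, reduced 4:1 to 3.25 dB above → -28.75 dBFS.

-28.75 dBFS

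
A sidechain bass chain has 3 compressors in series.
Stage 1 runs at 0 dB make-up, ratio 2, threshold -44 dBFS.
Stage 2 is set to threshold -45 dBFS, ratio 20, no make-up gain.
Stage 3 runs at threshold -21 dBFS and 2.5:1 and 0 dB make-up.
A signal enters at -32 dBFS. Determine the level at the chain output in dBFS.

Stage 1: overshoot 12 dB → 12/2 = 6 dB → -38 dBFS.
Stage 2: overshoot 7 dB → 7/20 = 0.35 dB → -44.65 dBFS.
Stage 3: -44.65 dBFS is at or below the -21 dBFS threshold — no compression; output -44.65 dBFS.

-44.65 dBFS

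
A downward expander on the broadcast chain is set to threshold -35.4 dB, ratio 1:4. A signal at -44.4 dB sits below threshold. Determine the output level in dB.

The input is 9 dB below the -35.4 dB threshold.
A 1:4 expander multiplies undershoot by 4: 9 × 4 = 36 dB below threshold.
Output = -35.4 − 36 = -71.4 dB.

-71.4 dB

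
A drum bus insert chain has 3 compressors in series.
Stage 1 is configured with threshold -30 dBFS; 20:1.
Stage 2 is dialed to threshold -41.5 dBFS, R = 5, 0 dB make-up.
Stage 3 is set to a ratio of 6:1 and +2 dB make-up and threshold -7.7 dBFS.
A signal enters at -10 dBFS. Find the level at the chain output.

-37 dBFS

Stage 1: 20 dB above -30 dBFS, reduced 20:1 to 1 dB above → -29 dBFS.
Stage 2: overshoot 12.5 dB → 12.5/5 = 2.5 dB → -39 dBFS.
Stage 3: below threshold (-39 ≤ -7.7); passes unchanged; make-up brings it to -37 dBFS.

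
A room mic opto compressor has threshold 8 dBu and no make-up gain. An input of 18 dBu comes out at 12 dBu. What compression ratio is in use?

Input overshoot = 18 − 8 = 10 dB; output overshoot = 12 − 8 = 4 dB.
Ratio = 10 / 4 = 2.5.

2.5:1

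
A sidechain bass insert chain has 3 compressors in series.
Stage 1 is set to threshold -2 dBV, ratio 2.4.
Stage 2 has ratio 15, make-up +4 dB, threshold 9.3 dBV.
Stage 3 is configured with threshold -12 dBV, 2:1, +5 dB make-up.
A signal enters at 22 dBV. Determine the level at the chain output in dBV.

5 dBV

Stage 1: 24 dB above -2 dBV, reduced 2.4:1 to 10 dB above → 8 dBV.
Stage 2: 8 dBV ≤ 9.3 dBV, so stage 2 doesn't engage; make-up brings it to 12 dBV.
Stage 3: 12 dBV is 24 dB over -12 dBV; at 2:1 that becomes 12 dB over, giving 0 dBV; +5 dB make-up → 5 dBV.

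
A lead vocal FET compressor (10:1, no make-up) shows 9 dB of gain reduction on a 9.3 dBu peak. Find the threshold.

Let T be the threshold. Output overshoot = (input overshoot)/R, so 0.3 − T = (9.3 − T)/10.
10·(0.3 − T) = 9.3 − T → 9·T = 3 − 9.3 = -6.3.
T = -6.3/9 = -0.7 dBu.

-0.7 dBu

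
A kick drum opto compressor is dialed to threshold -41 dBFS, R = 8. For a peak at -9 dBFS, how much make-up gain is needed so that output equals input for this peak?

28 dB

Without make-up, output = threshold + overshoot/8 = -41 + 4 = -37 dBFS.
Gap to target: 28 dB.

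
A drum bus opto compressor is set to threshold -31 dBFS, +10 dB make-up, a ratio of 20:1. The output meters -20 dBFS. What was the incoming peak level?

Before make-up, the level was -20 − 10 = -30 dBFS.
The compressed level sits -30 − (-31) = 1 dB over threshold.
Before 20:1 compression the overshoot was 1 × 20 = 20 dB, so input = -31 + 20 = -11 dBFS.

-11 dBFS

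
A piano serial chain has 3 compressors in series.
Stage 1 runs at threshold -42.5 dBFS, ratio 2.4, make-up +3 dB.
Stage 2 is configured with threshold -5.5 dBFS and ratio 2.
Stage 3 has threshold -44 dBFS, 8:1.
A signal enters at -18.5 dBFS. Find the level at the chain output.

Stage 1: overshoot 24 dB → 24/2.4 = 10 dB → -32.5 dBFS; +3 dB make-up → -29.5 dBFS.
Stage 2: below threshold (-29.5 ≤ -5.5); passes unchanged; output -29.5 dBFS.
Stage 3: overshoot 14.5 dB → 14.5/8 = 1.8125 dB → -42.1875 dBFS.

-42.1875 dBFS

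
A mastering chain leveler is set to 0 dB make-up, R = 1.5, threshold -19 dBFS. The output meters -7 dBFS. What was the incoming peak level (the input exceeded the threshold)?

-1 dBFS

That's 12 dB above the -19 dBFS threshold.
Before 1.5:1 compression the overshoot was 12 × 1.5 = 18 dB, so input = -19 + 18 = -1 dBFS.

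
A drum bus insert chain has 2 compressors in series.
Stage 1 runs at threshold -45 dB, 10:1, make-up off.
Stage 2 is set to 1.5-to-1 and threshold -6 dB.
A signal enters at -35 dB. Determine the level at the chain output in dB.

-44 dB

Stage 1: 10 dB above -45 dB, reduced 10:1 to 1 dB above → -44 dB.
Stage 2: -44 dB ≤ -6 dB, so stage 2 doesn't engage; output -44 dB.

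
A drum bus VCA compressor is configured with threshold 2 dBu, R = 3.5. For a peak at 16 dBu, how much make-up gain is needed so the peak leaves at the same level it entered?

10 dB

Overshoot 14 dB → 14/3.5 = 4 dB after compression, so the compressed level is 2 + 4 = 6 dBu.
Make-up = target − compressed = 16 − 6 = 10 dB.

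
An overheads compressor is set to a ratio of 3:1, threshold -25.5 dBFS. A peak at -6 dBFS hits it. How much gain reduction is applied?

13 dB

-6 dBFS exceeds the threshold by 19.5 dB.
After 3:1 compression the overshoot becomes 19.5/3 = 6.5 dB.
GR = overshoot in − overshoot out = 19.5 − 6.5 = 13 dB.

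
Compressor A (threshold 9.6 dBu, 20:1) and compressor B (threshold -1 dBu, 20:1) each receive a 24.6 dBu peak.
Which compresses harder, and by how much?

B, by 10.07 dB

A: 15 dB over, compressed to 0.75 dB over, so 14.25 dB of GR.
B: 25.6 dB over, compressed to 1.28 dB over, so 24.32 dB of GR.
Difference: 10.07 dB in favour of B.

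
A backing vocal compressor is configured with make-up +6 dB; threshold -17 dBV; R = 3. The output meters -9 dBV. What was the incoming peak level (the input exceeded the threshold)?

-11 dBV

Stripping the +6 dB make-up gives -15 dBV at the gain stage.
Post-compression overshoot = -15 − (-17) = 2 dB.
Input overshoot = R × output overshoot = 6 dB → input = -17 + 6 = -11 dBV.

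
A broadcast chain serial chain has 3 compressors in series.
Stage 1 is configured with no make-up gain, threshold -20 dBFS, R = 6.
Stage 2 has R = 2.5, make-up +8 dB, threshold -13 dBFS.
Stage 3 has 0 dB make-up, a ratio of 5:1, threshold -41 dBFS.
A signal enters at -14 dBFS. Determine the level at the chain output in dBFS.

-35 dBFS

Stage 1: -14 dBFS is 6 dB over -20 dBFS; at 6:1 that becomes 1 dB over, giving -19 dBFS.
Stage 2: below threshold (-19 ≤ -13); passes unchanged; make-up brings it to -11 dBFS.
Stage 3: overshoot 30 dB → 30/5 = 6 dB → -35 dBFS.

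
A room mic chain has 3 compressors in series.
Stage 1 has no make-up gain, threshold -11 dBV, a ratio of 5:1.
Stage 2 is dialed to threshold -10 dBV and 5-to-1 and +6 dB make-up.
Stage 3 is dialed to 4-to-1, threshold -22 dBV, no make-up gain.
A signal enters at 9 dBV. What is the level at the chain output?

Stage 1: 9 dBV is 20 dB over -11 dBV; at 5:1 that becomes 4 dB over, giving -7 dBV.
Stage 2: -7 dBV is 3 dB over -10 dBV; at 5:1 that becomes 0.6 dB over, giving -9.4 dBV; +6 dB make-up → -3.4 dBV.
Stage 3: -3.4 dBV is 18.6 dB over -22 dBV; at 4:1 that becomes 4.65 dB over, giving -17.35 dBV.

-17.35 dBV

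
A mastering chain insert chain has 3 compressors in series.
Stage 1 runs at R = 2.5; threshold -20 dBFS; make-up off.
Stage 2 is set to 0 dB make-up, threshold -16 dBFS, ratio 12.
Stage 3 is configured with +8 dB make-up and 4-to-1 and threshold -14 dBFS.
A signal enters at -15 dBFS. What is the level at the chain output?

-10 dBFS

Stage 1: overshoot 5 dB → 5/2.5 = 2 dB → -18 dBFS.
Stage 2: below threshold (-18 ≤ -16); passes unchanged; output -18 dBFS.
Stage 3: -18 dBFS is at or below the -14 dBFS threshold — no compression; make-up brings it to -10 dBFS.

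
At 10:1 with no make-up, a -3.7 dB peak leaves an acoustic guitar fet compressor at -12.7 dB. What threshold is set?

Gain reduction = -3.7 − (-12.7) = 9 dB; output overshoot = GR / (R − 1) = 9 / 9 = 1 dB.
Threshold = output − output overshoot = -12.7 − 1 = -13.7 dB.

-13.7 dB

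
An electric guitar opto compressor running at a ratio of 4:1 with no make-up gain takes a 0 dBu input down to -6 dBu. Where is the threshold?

Input is 8 dB above T (since output overshoot × R = input overshoot: (-6 − T)·4 = 0 − T gives T = -8 dBu).
Check: -8 + (0 − (-8))/4 = -8 + 2 = -6 dBu. ✓

-8 dBu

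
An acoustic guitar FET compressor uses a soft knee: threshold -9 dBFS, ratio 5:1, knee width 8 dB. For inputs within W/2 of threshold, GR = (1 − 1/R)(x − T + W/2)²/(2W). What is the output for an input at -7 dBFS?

x − T + W/2 = -7 − (-9) + 4 = 6.
GR = (1 − 1/5) × 6² / 16 = 0.8 × 36 / 16 = 1.8 dB.
Output = -7 − 1.8 = -8.8 dBFS.

-8.8 dBFS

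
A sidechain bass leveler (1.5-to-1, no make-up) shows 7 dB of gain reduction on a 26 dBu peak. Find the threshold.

Input is 21 dB above T (since output overshoot × R = input overshoot: (19 − T)·1.5 = 26 − T gives T = 5 dBu).
Check: 5 + (26 − 5)/1.5 = 5 + 14 = 19 dBu. ✓

5 dBu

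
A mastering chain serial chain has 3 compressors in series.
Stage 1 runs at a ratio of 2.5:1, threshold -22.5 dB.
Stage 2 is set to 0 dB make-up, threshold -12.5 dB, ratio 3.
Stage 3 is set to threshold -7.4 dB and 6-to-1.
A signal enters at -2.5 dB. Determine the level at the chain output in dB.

Stage 1: -2.5 dB is 20 dB over -22.5 dB; at 2.5:1 that becomes 8 dB over, giving -14.5 dB.
Stage 2: -14.5 dB ≤ -12.5 dB, so stage 2 doesn't engage; output -14.5 dB.
Stage 3: -14.5 dB is at or below the -7.4 dB threshold — no compression; output -14.5 dB.

-14.5 dB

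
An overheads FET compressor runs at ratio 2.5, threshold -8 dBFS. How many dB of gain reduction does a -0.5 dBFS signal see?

4.5 dB

-0.5 dBFS exceeds the threshold by 7.5 dB.
A 2.5:1 ratio leaves 3 dB of that excess.
GR = overshoot in − overshoot out = 7.5 − 3 = 4.5 dB.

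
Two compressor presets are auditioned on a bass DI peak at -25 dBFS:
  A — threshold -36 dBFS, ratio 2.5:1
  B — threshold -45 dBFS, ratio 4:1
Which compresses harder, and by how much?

B, by 8.4 dB

A: overshoot 11 dB → output overshoot 4.4 dB → GR 6.6 dB.
B: overshoot 20 dB → output overshoot 5 dB → GR 15 dB.
Difference: 8.4 dB in favour of B.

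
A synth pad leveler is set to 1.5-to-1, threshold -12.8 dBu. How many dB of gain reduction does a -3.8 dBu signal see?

3 dB

Overshoot = -3.8 − (-12.8) = 9 dB.
At 1.5:1, output sits 9/1.5 = 6 dB above threshold.
GR = overshoot in − overshoot out = 9 − 6 = 3 dB.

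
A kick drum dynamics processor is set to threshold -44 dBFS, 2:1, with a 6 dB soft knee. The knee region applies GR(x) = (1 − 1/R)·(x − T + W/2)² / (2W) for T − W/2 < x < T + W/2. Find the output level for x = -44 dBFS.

x − T + W/2 = -44 − (-44) + 3 = 3.
GR = (1 − 1/2) × 3² / 12 = 0.5 × 9 / 12 = 0.375 dB.
Output = -44 − 0.375 = -44.375 dBFS.

-44.375 dBFS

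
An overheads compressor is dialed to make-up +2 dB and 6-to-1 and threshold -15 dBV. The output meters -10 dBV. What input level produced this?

3 dBV

Remove make-up: -10 − 2 = -12 dBV.
The compressed level sits -12 − (-15) = 3 dB over threshold.
Before 6:1 compression the overshoot was 3 × 6 = 18 dB, so input = -15 + 18 = 3 dBV.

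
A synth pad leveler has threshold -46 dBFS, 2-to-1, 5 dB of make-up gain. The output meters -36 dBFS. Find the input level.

Remove make-up: -36 − 5 = -41 dBFS.
That's 5 dB above the -46 dBFS threshold.
Before 2:1 compression the overshoot was 5 × 2 = 10 dB, so input = -46 + 10 = -36 dBFS.

-36 dBFS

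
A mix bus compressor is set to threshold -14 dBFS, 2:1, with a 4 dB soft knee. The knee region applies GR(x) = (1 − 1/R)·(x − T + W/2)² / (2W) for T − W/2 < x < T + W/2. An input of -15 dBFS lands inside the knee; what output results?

x − T + W/2 = -15 − (-14) + 2 = 1.
GR = (1 − 1/2) × 1² / 8 = 0.5 × 1 / 8 = 0.0625 dB.
Output = -15 − 0.0625 = -15.0625 dBFS.

-15.0625 dBFS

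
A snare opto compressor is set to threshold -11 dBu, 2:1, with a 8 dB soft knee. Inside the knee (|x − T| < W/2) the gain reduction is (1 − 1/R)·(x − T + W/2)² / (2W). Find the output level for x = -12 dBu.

-12.28125 dBu

x − T + W/2 = -12 − (-11) + 4 = 3.
GR = (1 − 1/2) × 3² / 16 = 0.5 × 9 / 16 = 0.28125 dB.
Output = -12 − 0.28125 = -12.28125 dBu.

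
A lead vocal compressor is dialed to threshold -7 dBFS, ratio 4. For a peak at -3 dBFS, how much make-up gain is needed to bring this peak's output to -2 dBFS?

4 dB

Overshoot 4 dB → 4/4 = 1 dB after compression, so the compressed level is -7 + 1 = -6 dBFS.
Make-up = target − compressed = -2 − (-6) = 4 dB.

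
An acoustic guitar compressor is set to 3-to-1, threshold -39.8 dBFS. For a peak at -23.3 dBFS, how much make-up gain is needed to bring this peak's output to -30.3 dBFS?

The peak compresses to -39.8 + 16.5/3 = -34.3 dBFS.
To reach -30.3 dBFS requires -30.3 − (-34.3) = 4 dB of make-up.

4 dB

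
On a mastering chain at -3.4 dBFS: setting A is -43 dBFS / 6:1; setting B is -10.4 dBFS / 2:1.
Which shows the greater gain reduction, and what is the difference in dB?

A, by 29.5 dB

A: overshoot 39.6 dB → output overshoot 6.6 dB → GR 33 dB.
B: overshoot 7 dB → output overshoot 3.5 dB → GR 3.5 dB.
A reduces 29.5 dB more.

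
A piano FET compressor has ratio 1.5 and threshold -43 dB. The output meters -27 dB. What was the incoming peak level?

The compressed level sits -27 − (-43) = 16 dB over threshold.
Before 1.5:1 compression the overshoot was 16 × 1.5 = 24 dB, so input = -43 + 24 = -19 dB.

-19 dB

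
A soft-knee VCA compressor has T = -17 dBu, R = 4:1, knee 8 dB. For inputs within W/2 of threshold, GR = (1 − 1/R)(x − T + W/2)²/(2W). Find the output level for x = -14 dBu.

x − T + W/2 = -14 − (-17) + 4 = 7.
GR = (1 − 1/4) × 7² / 16 = 0.75 × 49 / 16 = 2.296875 dB.
Output = -14 − 2.296875 = -16.296875 dBu.

-16.296875 dBu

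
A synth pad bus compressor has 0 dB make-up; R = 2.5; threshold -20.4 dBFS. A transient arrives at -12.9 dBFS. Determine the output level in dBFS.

-12.9 dBFS sits 7.5 dB over threshold.
At 2.5:1 the overshoot is divided by 2.5, leaving 3 dB above threshold.
So the level is -20.4 + 3 = -17.4 dBFS.

-17.4 dBFS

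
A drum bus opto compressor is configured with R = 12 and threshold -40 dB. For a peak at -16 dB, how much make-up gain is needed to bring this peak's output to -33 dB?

The peak compresses to -40 + 24/12 = -38 dB.
To reach -33 dB requires -33 − (-38) = 5 dB of make-up.

5 dB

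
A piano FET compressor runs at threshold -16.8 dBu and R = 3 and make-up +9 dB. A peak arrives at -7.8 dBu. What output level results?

Overshoot: -7.8 − (-16.8) = 9 dB.
3:1 compression reduces that to 9/3 = 3 dB over.
Output = -16.8 + 3 = -13.8 dBu; make-up adds 9 dB, giving -4.8 dBu.

-4.8 dBu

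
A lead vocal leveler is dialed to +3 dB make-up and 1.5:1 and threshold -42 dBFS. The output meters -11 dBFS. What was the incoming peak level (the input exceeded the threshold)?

0 dBFS

Remove make-up: -11 − 3 = -14 dBFS.
The compressed level sits -14 − (-42) = 28 dB over threshold.
Input overshoot = R × output overshoot = 42 dB → input = -42 + 42 = 0 dBFS.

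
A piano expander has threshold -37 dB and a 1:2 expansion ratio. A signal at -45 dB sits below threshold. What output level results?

Undershoot = (-37) − (-45) = 8 dB.
At 1:2, that expands to 16 dB under threshold.
Output = -37 − 16 = -53 dB.

-53 dB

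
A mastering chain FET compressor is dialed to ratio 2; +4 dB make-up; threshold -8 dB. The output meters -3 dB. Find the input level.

-6 dB

Remove make-up: -3 − 4 = -7 dB.
Post-compression overshoot = -7 − (-8) = 1 dB.
Undo the ratio: input overshoot = 1 × 2 = 2 dB, giving input = -6 dB.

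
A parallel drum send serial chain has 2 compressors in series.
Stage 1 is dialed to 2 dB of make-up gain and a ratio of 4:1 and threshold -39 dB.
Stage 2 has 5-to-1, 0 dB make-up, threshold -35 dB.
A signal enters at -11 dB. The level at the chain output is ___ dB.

Stage 1: overshoot 28 dB → 28/4 = 7 dB → -32 dB; +2 dB make-up → -30 dB.
Stage 2: 5 dB above -35 dB, reduced 5:1 to 1 dB above → -34 dB.

-34 dB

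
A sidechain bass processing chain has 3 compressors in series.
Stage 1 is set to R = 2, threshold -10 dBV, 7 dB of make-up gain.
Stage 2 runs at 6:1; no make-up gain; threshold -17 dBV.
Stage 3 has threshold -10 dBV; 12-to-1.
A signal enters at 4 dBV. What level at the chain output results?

Stage 1: 14 dB above -10 dBV, reduced 2:1 to 7 dB above → -3 dBV; +7 dB make-up → 4 dBV.
Stage 2: 4 dBV is 21 dB over -17 dBV; at 6:1 that becomes 3.5 dB over, giving -13.5 dBV.
Stage 3: below threshold (-13.5 ≤ -10); passes unchanged; output -13.5 dBV.

-13.5 dBV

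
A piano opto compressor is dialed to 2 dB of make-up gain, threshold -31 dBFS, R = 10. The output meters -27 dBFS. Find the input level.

Before make-up, the level was -27 − 2 = -29 dBFS.
The compressed level sits -29 − (-31) = 2 dB over threshold.
Undo the ratio: input overshoot = 2 × 10 = 20 dB, giving input = -11 dBFS.

-11 dBFS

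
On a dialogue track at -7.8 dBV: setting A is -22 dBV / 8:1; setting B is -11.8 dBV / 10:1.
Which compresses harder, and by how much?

A, by 8.825 dB

A: 14.2 dB over, compressed to 1.775 dB over, so 12.425 dB of GR.
B: 4 dB over, compressed to 0.4 dB over, so 3.6 dB of GR.
Difference: 8.825 dB in favour of A.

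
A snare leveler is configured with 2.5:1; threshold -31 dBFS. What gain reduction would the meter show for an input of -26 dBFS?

3 dB

Overshoot = -26 − (-31) = 5 dB.
After 2.5:1 compression the overshoot becomes 5/2.5 = 2 dB.
Gain reduction = 5 − 2 = 3 dB.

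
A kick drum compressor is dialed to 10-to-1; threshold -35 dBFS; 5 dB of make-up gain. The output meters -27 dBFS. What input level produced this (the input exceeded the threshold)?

Before make-up, the level was -27 − 5 = -32 dBFS.
Post-compression overshoot = -32 − (-35) = 3 dB.
Input overshoot = R × output overshoot = 30 dB → input = -35 + 30 = -5 dBFS.

-5 dBFS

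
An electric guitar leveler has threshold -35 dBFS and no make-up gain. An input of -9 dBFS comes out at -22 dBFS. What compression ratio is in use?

2:1

Input overshoot = -9 − (-35) = 26 dB; output overshoot = -22 − (-35) = 13 dB.
Ratio = 26 / 13 = 2.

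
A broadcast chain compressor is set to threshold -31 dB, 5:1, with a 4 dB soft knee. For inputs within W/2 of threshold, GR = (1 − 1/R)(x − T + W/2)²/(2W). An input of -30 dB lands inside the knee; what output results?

-30.9 dB

x − T + W/2 = -30 − (-31) + 2 = 3.
GR = (1 − 1/5) × 3² / 8 = 0.8 × 9 / 8 = 0.9 dB.
Output = -30 − 0.9 = -30.9 dB.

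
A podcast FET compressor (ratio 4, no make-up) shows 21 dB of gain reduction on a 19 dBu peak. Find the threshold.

-9 dBu

Gain reduction = 19 − (-2) = 21 dB; output overshoot = GR / (R − 1) = 21 / 3 = 7 dB.
Threshold = output − output overshoot = -2 − 7 = -9 dBu.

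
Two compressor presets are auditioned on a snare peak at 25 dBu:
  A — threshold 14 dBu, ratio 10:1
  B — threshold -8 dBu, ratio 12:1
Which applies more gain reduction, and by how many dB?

B, by 20.35 dB

A: overshoot 11 dB → output overshoot 1.1 dB → GR 9.9 dB.
B: overshoot 33 dB → output overshoot 2.75 dB → GR 30.25 dB.
B reduces 20.35 dB more.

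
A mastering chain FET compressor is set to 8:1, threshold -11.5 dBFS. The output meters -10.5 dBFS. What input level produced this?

Post-compression overshoot = -10.5 − (-11.5) = 1 dB.
Before 8:1 compression the overshoot was 1 × 8 = 8 dB, so input = -11.5 + 8 = -3.5 dBFS.

-3.5 dBFS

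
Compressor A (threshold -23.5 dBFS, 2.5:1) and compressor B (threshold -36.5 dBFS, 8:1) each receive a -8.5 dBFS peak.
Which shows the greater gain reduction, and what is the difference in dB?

A: overshoot 15 dB → output overshoot 6 dB → GR 9 dB.
B: overshoot 28 dB → output overshoot 3.5 dB → GR 24.5 dB.
Difference: 15.5 dB in favour of B.

B, by 15.5 dB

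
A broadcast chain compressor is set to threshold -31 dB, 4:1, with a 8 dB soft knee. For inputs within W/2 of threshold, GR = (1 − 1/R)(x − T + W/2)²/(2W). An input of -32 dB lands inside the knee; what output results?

-32.421875 dB

x − T + W/2 = -32 − (-31) + 4 = 3.
GR = (1 − 1/4) × 3² / 16 = 0.75 × 9 / 16 = 0.421875 dB.
Output = -32 − 0.421875 = -32.421875 dB.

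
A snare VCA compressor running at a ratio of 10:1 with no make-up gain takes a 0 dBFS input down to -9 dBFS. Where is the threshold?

-10 dBFS

Let T be the threshold. Output overshoot = (input overshoot)/R, so -9 − T = (0 − T)/10.
10·(-9 − T) = 0 − T → 9·T = -90 − 0 = -90.
T = -90/9 = -10 dBFS.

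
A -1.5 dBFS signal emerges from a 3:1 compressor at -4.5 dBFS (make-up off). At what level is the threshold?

Input is 4.5 dB above T (since output overshoot × R = input overshoot: (-4.5 − T)·3 = -1.5 − T gives T = -6 dBFS).
Check: -6 + (-1.5 − (-6))/3 = -6 + 1.5 = -4.5 dBFS. ✓

-6 dBFS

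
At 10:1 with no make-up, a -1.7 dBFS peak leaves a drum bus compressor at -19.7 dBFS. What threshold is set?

Input is 20 dB above T (since output overshoot × R = input overshoot: (-19.7 − T)·10 = -1.7 − T gives T = -21.7 dBFS).
Check: -21.7 + (-1.7 − (-21.7))/10 = -21.7 + 2 = -19.7 dBFS. ✓

-21.7 dBFS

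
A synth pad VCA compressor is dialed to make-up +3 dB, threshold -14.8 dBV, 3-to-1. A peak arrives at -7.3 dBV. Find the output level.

The input is 7.5 dB above the -14.8 dBV threshold.
At 3:1 the overshoot is divided by 3, leaving 2.5 dB above threshold.
Output = -14.8 + 2.5 = -12.3 dBV; make-up adds 3 dB, giving -9.3 dBV.

-9.3 dBV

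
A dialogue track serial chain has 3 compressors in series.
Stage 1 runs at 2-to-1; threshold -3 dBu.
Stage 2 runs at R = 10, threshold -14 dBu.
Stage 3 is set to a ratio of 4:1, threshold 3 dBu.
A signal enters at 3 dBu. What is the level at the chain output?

Stage 1: 3 dBu is 6 dB over -3 dBu; at 2:1 that becomes 3 dB over, giving 0 dBu.
Stage 2: 14 dB above -14 dBu, reduced 10:1 to 1.4 dB above → -12.6 dBu.
Stage 3: below threshold (-12.6 ≤ 3); passes unchanged; output -12.6 dBu.

-12.6 dBu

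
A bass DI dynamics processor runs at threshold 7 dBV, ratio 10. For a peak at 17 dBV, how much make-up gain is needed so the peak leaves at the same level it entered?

The peak compresses to 7 + 10/10 = 8 dBV.
To reach 17 dBV requires 17 − 8 = 9 dB of make-up.

9 dB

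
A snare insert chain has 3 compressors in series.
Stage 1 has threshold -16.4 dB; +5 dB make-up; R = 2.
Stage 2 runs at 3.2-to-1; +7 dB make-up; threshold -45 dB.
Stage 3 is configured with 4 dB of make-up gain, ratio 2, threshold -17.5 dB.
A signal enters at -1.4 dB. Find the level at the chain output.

-21.15625 dB

Stage 1: -1.4 dB is 15 dB over -16.4 dB; at 2:1 that becomes 7.5 dB over, giving -8.9 dB; +5 dB make-up → -3.9 dB.
Stage 2: overshoot 41.1 dB → 41.1/3.2 = 12.84375 dB → -32.15625 dB; +7 dB make-up → -25.15625 dB.
Stage 3: below threshold (-25.15625 ≤ -17.5); passes unchanged; make-up brings it to -21.15625 dB.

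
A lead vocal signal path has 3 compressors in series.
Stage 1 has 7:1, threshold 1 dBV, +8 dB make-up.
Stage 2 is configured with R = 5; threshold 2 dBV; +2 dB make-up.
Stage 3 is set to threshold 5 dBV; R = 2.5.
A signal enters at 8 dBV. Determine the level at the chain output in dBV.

5.24 dBV

Stage 1: 7 dB above 1 dBV, reduced 7:1 to 1 dB above → 2 dBV; +8 dB make-up → 10 dBV.
Stage 2: 10 dBV is 8 dB over 2 dBV; at 5:1 that becomes 1.6 dB over, giving 3.6 dBV; +2 dB make-up → 5.6 dBV.
Stage 3: 0.6 dB above 5 dBV, reduced 2.5:1 to 0.24 dB above → 5.24 dBV.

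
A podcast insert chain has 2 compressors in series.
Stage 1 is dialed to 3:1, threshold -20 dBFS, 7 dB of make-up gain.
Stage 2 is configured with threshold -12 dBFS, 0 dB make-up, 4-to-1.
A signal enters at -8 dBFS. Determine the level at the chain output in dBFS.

-11.25 dBFS

Stage 1: 12 dB above -20 dBFS, reduced 3:1 to 4 dB above → -16 dBFS; +7 dB make-up → -9 dBFS.
Stage 2: overshoot 3 dB → 3/4 = 0.75 dB → -11.25 dBFS.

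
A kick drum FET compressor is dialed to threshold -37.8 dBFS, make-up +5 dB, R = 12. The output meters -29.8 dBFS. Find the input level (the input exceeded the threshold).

Remove make-up: -29.8 − 5 = -34.8 dBFS.
That's 3 dB above the -37.8 dBFS threshold.
Input overshoot = R × output overshoot = 36 dB → input = -37.8 + 36 = -1.8 dBFS.

-1.8 dBFS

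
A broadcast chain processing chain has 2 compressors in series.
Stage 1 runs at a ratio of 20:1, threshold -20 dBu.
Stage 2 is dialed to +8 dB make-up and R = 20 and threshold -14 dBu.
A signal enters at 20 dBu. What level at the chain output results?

Stage 1: 20 dBu is 40 dB over -20 dBu; at 20:1 that becomes 2 dB over, giving -18 dBu.
Stage 2: below threshold (-18 ≤ -14); passes unchanged; make-up brings it to -10 dBu.

-10 dBu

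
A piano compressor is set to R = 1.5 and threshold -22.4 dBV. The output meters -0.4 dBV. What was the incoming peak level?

10.6 dBV

That's 22 dB above the -22.4 dBV threshold.
Before 1.5:1 compression the overshoot was 22 × 1.5 = 33 dB, so input = -22.4 + 33 = 10.6 dBV.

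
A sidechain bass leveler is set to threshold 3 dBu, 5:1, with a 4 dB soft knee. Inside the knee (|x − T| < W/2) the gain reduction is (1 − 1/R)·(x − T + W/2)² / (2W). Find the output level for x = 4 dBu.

x − T + W/2 = 4 − 3 + 2 = 3.
GR = (1 − 1/5) × 3² / 8 = 0.8 × 9 / 8 = 0.9 dB.
Output = 4 − 0.9 = 3.1 dBu.

3.1 dBu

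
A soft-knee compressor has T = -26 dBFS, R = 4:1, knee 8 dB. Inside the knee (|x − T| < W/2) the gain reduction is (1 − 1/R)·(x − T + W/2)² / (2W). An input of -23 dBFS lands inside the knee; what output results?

x − T + W/2 = -23 − (-26) + 4 = 7.
GR = (1 − 1/4) × 7² / 16 = 0.75 × 49 / 16 = 2.296875 dB.
Output = -23 − 2.296875 = -25.296875 dBFS.

-25.296875 dBFS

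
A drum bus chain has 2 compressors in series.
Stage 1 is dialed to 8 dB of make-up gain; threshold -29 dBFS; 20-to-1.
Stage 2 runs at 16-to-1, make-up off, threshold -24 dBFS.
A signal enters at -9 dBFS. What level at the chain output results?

-23.75 dBFS

Stage 1: -9 dBFS is 20 dB over -29 dBFS; at 20:1 that becomes 1 dB over, giving -28 dBFS; +8 dB make-up → -20 dBFS.
Stage 2: -20 dBFS is 4 dB over -24 dBFS; at 16:1 that becomes 0.25 dB over, giving -23.75 dBFS.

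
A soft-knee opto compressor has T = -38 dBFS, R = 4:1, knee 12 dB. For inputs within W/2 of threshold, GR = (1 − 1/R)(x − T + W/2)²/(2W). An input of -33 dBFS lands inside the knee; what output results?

-36.78125 dBFS

x − T + W/2 = -33 − (-38) + 6 = 11.
GR = (1 − 1/4) × 11² / 24 = 0.75 × 121 / 24 = 3.78125 dB.
Output = -33 − 3.78125 = -36.78125 dBFS.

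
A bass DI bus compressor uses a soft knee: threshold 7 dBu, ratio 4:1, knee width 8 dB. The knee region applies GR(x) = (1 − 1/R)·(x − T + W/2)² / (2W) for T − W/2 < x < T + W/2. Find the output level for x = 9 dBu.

x − T + W/2 = 9 − 7 + 4 = 6.
GR = (1 − 1/4) × 6² / 16 = 0.75 × 36 / 16 = 1.6875 dB.
Output = 9 − 1.6875 = 7.3125 dBu.

7.3125 dBu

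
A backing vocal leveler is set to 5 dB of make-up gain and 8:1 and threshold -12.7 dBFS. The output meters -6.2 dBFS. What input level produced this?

Stripping the +5 dB make-up gives -11.2 dBFS at the gain stage.
The compressed level sits -11.2 − (-12.7) = 1.5 dB over threshold.
Input overshoot = R × output overshoot = 12 dB → input = -12.7 + 12 = -0.7 dBFS.

-0.7 dBFS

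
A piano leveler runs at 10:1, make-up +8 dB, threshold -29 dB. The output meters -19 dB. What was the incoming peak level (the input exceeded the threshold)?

Before make-up, the level was -19 − 8 = -27 dB.
The compressed level sits -27 − (-29) = 2 dB over threshold.
Input overshoot = R × output overshoot = 20 dB → input = -29 + 20 = -9 dB.

-9 dB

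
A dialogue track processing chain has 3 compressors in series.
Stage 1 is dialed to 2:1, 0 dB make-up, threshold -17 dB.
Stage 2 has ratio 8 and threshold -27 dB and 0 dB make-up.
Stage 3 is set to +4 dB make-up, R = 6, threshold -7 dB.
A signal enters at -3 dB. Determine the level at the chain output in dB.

Stage 1: -3 dB is 14 dB over -17 dB; at 2:1 that becomes 7 dB over, giving -10 dB.
Stage 2: overshoot 17 dB → 17/8 = 2.125 dB → -24.875 dB.
Stage 3: -24.875 dB ≤ -7 dB, so stage 3 doesn't engage; make-up brings it to -20.875 dB.

-20.875 dB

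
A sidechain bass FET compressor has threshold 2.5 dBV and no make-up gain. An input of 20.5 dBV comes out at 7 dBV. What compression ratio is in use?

4:1

Input overshoot = 20.5 − 2.5 = 18 dB; output overshoot = 7 − 2.5 = 4.5 dB.
Ratio = 18 / 4.5 = 4.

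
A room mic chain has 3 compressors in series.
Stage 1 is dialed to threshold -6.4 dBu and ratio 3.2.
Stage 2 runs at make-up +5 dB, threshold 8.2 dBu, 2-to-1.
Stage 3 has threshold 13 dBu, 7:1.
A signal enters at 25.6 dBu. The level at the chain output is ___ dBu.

Stage 1: 32 dB above -6.4 dBu, reduced 3.2:1 to 10 dB above → 3.6 dBu.
Stage 2: 3.6 dBu is at or below the 8.2 dBu threshold — no compression; make-up brings it to 8.6 dBu.
Stage 3: 8.6 dBu is at or below the 13 dBu threshold — no compression; output 8.6 dBu.

8.6 dBu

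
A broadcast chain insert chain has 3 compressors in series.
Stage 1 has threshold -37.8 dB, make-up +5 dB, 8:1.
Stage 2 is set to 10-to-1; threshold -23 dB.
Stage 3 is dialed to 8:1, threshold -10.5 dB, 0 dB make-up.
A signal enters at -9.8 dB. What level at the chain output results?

-29.3 dB

Stage 1: 28 dB above -37.8 dB, reduced 8:1 to 3.5 dB above → -34.3 dB; +5 dB make-up → -29.3 dB.
Stage 2: -29.3 dB is at or below the -23 dB threshold — no compression; output -29.3 dB.
Stage 3: -29.3 dB is at or below the -10.5 dB threshold — no compression; output -29.3 dB.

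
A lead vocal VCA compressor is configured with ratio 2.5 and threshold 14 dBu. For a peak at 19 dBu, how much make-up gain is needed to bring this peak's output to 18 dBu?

Overshoot 5 dB → 5/2.5 = 2 dB after compression, so the compressed level is 14 + 2 = 16 dBu.
Make-up = target − compressed = 18 − 16 = 2 dB.

2 dB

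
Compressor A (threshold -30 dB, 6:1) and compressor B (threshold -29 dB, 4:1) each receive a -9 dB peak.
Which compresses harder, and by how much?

A: 21 dB over, compressed to 3.5 dB over, so 17.5 dB of GR.
B: 20 dB over, compressed to 5 dB over, so 15 dB of GR.
A applies 2.5 dB more gain reduction.

A, by 2.5 dB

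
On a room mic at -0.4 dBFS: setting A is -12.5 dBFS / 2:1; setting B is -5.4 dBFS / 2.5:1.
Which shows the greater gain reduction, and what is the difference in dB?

A, by 3.05 dB

A: overshoot 12.1 dB → output overshoot 6.05 dB → GR 6.05 dB.
B: overshoot 5 dB → output overshoot 2 dB → GR 3 dB.
A applies 3.05 dB more gain reduction.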